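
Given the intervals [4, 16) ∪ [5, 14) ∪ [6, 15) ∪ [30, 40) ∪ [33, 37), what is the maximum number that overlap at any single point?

3

Sweep endpoints in order; track running count of active intervals.
Peak of 3 reached at 6.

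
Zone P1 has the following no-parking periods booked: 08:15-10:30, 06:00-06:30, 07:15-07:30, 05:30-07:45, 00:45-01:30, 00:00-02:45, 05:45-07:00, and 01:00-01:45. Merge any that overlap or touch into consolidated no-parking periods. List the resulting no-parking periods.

00:00–02:45, 05:30–07:45, 08:15–10:30

Sort by start: 00:00–02:45, 00:45–01:30, 01:00–01:45, 05:30–07:45, 05:45–07:00, 06:00–06:30, 07:15–07:30, 08:15–10:30.
00:45–01:30 overlaps/touches 00:00–02:45 → extend to 00:00–02:45.
01:00–01:45 overlaps/touches 00:00–02:45 → extend to 00:00–02:45.
05:30–07:45 is disjoint → start new block.
05:45–07:00 overlaps/touches 05:30–07:45 → extend to 05:30–07:45.
06:00–06:30 overlaps/touches 05:30–07:45 → extend to 05:30–07:45.
07:15–07:30 overlaps/touches 05:30–07:45 → extend to 05:30–07:45.
08:15–10:30 is disjoint → start new block.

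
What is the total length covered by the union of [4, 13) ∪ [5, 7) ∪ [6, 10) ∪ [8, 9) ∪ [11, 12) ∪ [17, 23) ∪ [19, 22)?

Merged: [4, 13), [17, 23).
Lengths: 9 + 6 = 15.

15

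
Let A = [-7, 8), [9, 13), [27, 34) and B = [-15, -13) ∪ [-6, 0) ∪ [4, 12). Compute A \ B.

[-7, 8) with B removed leaves [-7, -6), [0, 4).
[9, 13) with B removed leaves [12, 13).
[27, 34) is untouched.

[-7, -6) ∪ [0, 4) ∪ [12, 13) ∪ [27, 34)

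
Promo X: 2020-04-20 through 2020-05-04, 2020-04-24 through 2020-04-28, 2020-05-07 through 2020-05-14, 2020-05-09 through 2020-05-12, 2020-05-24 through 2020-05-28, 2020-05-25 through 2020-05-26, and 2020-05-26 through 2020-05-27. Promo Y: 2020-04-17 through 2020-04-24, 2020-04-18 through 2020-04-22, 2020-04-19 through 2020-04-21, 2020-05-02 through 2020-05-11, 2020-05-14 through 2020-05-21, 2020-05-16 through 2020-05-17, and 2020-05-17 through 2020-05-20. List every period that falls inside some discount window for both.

2020-04-20 through 2020-04-24, 2020-05-02 through 2020-05-04, 2020-05-07 through 2020-05-11, 2020-05-14 through 2020-05-14

A, merged: 2020-04-20 through 2020-05-04, 2020-05-07 through 2020-05-14, 2020-05-24 through 2020-05-28.
B, merged: 2020-04-17 through 2020-04-24, 2020-05-02 through 2020-05-11, 2020-05-14 through 2020-05-21.
2020-04-20 through 2020-05-04 overlaps B on 2020-04-20 through 2020-04-24, 2020-05-02 through 2020-05-04.
2020-05-07 through 2020-05-14 overlaps B on 2020-05-07 through 2020-05-11, 2020-05-14 through 2020-05-14.
2020-05-24 through 2020-05-28 falls entirely outside B.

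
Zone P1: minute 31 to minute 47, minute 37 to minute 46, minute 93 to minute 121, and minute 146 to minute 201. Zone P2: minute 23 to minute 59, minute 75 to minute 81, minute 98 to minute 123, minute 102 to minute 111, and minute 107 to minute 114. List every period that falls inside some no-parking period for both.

minute 31 to minute 47, minute 98 to minute 121

Merge the first list: minute 31 to minute 47, minute 93 to minute 121, minute 146 to minute 201.
Merge the second list: minute 23 to minute 59, minute 75 to minute 81, minute 98 to minute 123.
minute 31 to minute 47 ∩ B → minute 31 to minute 47.
minute 93 to minute 121 ∩ B → minute 98 to minute 121.
minute 146 to minute 201 meets no B interval.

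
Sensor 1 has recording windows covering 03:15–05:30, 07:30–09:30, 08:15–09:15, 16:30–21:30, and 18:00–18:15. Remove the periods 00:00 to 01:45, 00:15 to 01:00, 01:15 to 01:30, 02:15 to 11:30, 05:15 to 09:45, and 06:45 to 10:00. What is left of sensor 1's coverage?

A, merged: 03:15-05:30, 07:30-09:30, 16:30-21:30.
B, merged: 00:00-01:45, 02:15-11:30.
03:15-05:30: entirely removed.
07:30-09:30: entirely removed.
16:30-21:30: nothing removed.

16:30-21:30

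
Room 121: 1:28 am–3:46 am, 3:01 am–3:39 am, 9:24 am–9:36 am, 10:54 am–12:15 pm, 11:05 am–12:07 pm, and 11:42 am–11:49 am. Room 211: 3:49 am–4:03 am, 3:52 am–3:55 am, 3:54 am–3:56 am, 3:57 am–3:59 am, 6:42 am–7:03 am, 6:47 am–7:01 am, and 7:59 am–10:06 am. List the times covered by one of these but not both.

1:28 am–3:46 am, 3:49 am–4:03 am, 6:42 am–7:03 am, 7:59 am–9:24 am, 9:36 am–10:06 am, 10:54 am–12:15 pm

Merge the first list: 1:28 am–3:46 am, 9:24 am–9:36 am, 10:54 am–12:15 pm.
Merge the second list: 3:49 am–4:03 am, 6:42 am–7:03 am, 7:59 am–10:06 am.
Only in the first: 1:28 am–3:46 am, 10:54 am–12:15 pm.
Only in the second: 3:49 am–4:03 am, 6:42 am–7:03 am, 7:59 am–9:24 am, 9:36 am–10:06 am.
Together these are the periods covered by exactly one.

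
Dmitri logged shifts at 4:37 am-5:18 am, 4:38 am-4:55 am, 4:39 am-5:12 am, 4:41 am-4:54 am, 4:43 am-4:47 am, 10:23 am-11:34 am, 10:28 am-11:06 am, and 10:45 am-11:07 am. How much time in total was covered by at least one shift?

Merged: 4:37 am–5:18 am, 10:23 am–11:34 am.
Lengths: 41 min + 1 h 11 min = 1 h 52 min.

1 h 52 min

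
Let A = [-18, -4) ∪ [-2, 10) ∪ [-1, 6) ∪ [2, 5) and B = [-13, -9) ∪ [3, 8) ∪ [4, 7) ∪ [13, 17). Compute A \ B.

[-18, -13) ∪ [-9, -4) ∪ [-2, 3) ∪ [8, 10)

A, merged: [-18, -4), [-2, 10).
B, merged: [-13, -9), [3, 8), [13, 17).
[-18, -4) minus B → [-18, -13), [-9, -4).
[-2, 10) minus B → [-2, 3), [8, 10).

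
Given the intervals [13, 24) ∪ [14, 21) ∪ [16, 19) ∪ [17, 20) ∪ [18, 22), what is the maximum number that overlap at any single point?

Sweep endpoints in order; track running count of active intervals.
Peak of 5 reached at 18.

5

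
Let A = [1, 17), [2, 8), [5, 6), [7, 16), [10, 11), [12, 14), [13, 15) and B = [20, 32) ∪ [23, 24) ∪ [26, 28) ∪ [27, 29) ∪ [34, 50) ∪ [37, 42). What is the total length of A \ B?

A, merged: [1, 17).
B, merged: [20, 32), [34, 50).
A \ B = [1, 17).
Total: 16.

16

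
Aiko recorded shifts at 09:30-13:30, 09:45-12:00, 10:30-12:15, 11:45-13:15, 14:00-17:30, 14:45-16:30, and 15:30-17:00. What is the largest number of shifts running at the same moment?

Sweep endpoints in order; track running count of active intervals.
Peak of 4 reached at 11:45.

4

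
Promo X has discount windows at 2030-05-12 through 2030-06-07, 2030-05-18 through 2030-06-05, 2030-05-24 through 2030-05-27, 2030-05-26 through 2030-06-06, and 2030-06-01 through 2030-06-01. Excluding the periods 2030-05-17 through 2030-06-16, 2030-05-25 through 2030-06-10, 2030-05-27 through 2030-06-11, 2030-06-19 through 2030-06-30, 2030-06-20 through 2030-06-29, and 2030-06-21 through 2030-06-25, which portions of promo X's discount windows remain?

2030-05-12 through 2030-05-16

A, merged: 2030-05-12 through 2030-06-07.
B, merged: 2030-05-17 through 2030-06-16, 2030-06-19 through 2030-06-30.
2030-05-12 through 2030-06-07 minus B → 2030-05-12 through 2030-05-16.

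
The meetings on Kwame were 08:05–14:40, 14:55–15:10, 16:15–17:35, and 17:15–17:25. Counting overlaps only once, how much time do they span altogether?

8 h 10 min

Merged: 08:05–14:40, 14:55–15:10, 16:15–17:35.
Lengths: 6 h 35 min + 15 min + 1 h 20 min = 8 h 10 min.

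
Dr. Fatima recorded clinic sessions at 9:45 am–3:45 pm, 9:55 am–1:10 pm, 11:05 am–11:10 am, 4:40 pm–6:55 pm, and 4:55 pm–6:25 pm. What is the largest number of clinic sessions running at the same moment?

3

At 11:05 am, 3 of the intervals are simultaneously active.
No point has more.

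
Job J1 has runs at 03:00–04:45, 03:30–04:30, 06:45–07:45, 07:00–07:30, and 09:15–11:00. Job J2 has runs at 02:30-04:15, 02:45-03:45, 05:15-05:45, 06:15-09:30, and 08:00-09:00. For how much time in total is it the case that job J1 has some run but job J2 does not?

2 h

First set merges to 03:00–04:45, 06:45–07:45, 09:15–11:00.
Second set merges to 02:30–04:15, 05:15–05:45, 06:15–09:30.
A \ B = 04:15–04:45, 09:30–11:00.
Total: 30 min + 1 h 30 min = 2 h.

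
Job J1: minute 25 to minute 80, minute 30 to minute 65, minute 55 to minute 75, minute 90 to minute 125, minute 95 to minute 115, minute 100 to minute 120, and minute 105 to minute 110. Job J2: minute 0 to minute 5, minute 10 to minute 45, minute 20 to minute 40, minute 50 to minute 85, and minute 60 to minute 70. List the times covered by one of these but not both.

minute 0 to minute 5, minute 10 to minute 25, minute 45 to minute 50, minute 80 to minute 85, minute 90 to minute 125

First set merges to minute 25 to minute 80, minute 90 to minute 125.
Second set merges to minute 0 to minute 5, minute 10 to minute 45, minute 50 to minute 85.
A but not B: minute 45 to minute 50, minute 90 to minute 125.
B but not A: minute 0 to minute 5, minute 10 to minute 25, minute 80 to minute 85.
Combining gives A △ B.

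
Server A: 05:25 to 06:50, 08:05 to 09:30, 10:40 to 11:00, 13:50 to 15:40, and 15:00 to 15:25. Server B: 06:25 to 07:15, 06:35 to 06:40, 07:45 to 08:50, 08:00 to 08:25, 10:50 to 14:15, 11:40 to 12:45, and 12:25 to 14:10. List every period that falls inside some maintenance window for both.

A, merged: 05:25-06:50, 08:05-09:30, 10:40-11:00, 13:50-15:40.
B, merged: 06:25-07:15, 07:45-08:50, 10:50-14:15.
05:25-06:50 meets the second set on 06:25-06:50.
08:05-09:30 meets the second set on 08:05-08:50.
10:40-11:00 meets the second set on 10:50-11:00.
13:50-15:40 meets the second set on 13:50-14:15.

06:25-06:50, 08:05-08:50, 10:50-11:00, 13:50-14:15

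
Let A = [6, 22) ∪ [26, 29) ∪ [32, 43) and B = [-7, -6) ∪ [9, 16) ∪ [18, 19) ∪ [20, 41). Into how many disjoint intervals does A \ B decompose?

A \ B = [6, 9), [16, 18), [19, 20), [41, 43).
That is 4 disjoint pieces.

4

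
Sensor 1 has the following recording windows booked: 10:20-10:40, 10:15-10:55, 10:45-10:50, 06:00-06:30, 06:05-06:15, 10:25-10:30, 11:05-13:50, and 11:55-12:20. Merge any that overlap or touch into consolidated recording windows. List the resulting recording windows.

06:00–06:30, 10:15–10:55, 11:05–13:50

Sort by start: 06:00–06:30, 06:05–06:15, 10:15–10:55, 10:20–10:40, 10:25–10:30, 10:45–10:50, 11:05–13:50, 11:55–12:20.
06:05–06:15 overlaps/touches 06:00–06:30 → extend to 06:00–06:30.
10:15–10:55 is disjoint → start new block.
10:20–10:40 overlaps/touches 10:15–10:55 → extend to 10:15–10:55.
10:25–10:30 overlaps/touches 10:15–10:55 → extend to 10:15–10:55.
10:45–10:50 overlaps/touches 10:15–10:55 → extend to 10:15–10:55.
11:05–13:50 is disjoint → start new block.
11:55–12:20 overlaps/touches 11:05–13:50 → extend to 11:05–13:50.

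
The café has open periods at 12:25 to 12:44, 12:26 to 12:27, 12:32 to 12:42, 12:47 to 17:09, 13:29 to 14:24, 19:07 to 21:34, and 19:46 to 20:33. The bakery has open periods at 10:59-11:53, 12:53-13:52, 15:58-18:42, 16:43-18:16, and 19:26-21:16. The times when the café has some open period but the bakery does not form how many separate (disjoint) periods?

5

A, merged: 12:25–12:44, 12:47–17:09, 19:07–21:34.
B, merged: 10:59–11:53, 12:53–13:52, 15:58–18:42, 19:26–21:16.
A \ B = 12:25–12:44, 12:47–12:53, 13:52–15:58, 19:07–19:26, 21:16–21:34.
That is 5 disjoint pieces.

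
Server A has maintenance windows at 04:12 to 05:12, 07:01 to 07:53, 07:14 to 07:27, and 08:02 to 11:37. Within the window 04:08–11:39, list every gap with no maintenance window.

Covered (merged): 04:12–05:12, 07:01–07:53, 08:02–11:37.
Complement within 04:08–11:39: 04:08–04:12, 05:12–07:01, 07:53–08:02, 11:37–11:39.

04:08–04:12, 05:12–07:01, 07:53–08:02, 11:37–11:39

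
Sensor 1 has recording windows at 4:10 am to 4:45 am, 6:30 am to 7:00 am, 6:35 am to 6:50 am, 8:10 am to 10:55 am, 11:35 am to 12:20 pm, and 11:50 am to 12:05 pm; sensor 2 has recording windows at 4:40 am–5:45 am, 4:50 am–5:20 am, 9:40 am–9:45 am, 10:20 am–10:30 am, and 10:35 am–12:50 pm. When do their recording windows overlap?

A, merged: 4:10 am–4:45 am, 6:30 am–7:00 am, 8:10 am–10:55 am, 11:35 am–12:20 pm.
B, merged: 4:40 am–5:45 am, 9:40 am–9:45 am, 10:20 am–10:30 am, 10:35 am–12:50 pm.
4:10 am–4:45 am overlaps B on 4:40 am–4:45 am.
6:30 am–7:00 am falls entirely outside B.
8:10 am–10:55 am overlaps B on 9:40 am–9:45 am, 10:20 am–10:30 am, 10:35 am–10:55 am.
11:35 am–12:20 pm overlaps B on 11:35 am–12:20 pm.

4:40 am–4:45 am, 9:40 am–9:45 am, 10:20 am–10:30 am, 10:35 am–10:55 am, 11:35 am–12:20 pm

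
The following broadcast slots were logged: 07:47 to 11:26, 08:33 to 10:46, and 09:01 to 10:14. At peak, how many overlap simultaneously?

3

Walk the sorted start/end points keeping a running depth.
The depth first hits 3 at 09:01.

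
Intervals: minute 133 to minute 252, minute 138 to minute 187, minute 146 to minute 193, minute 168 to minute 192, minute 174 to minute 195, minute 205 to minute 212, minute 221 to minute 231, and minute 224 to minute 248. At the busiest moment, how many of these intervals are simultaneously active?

5

Walk the sorted start/end points keeping a running depth.
The depth first hits 5 at minute 174.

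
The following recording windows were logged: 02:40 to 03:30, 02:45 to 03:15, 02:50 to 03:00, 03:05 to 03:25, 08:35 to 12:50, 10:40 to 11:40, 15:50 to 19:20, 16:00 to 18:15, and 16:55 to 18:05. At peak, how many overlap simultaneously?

3

Sweep endpoints in order; track running count of active intervals.
Peak of 3 reached at 02:50.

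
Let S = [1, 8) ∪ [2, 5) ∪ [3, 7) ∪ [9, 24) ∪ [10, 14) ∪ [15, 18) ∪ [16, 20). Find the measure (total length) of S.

Merged: [1, 8), [9, 24).
Lengths: 7 + 15 = 22.

22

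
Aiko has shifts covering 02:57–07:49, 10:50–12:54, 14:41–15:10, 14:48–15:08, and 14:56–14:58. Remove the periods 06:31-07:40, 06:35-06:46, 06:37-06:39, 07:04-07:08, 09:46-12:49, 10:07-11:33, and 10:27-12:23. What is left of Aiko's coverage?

02:57–06:31, 07:40–07:49, 12:49–12:54, 14:41–15:10

First set merges to 02:57–07:49, 10:50–12:54, 14:41–15:10.
Second set merges to 06:31–07:40, 09:46–12:49.
02:57–07:49 with B removed leaves 02:57–06:31, 07:40–07:49.
10:50–12:54 with B removed leaves 12:49–12:54.
14:41–15:10 is untouched.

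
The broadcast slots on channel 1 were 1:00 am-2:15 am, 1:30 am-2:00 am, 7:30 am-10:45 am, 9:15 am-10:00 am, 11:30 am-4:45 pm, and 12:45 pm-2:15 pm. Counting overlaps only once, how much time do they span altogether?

Merged: 1:00 am–2:15 am, 7:30 am–10:45 am, 11:30 am–4:45 pm.
Lengths: 1 h 15 min + 3 h 15 min + 5 h 15 min = 9 h 45 min.

9 h 45 min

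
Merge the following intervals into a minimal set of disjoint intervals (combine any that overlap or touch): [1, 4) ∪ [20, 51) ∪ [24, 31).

[20, 51) is disjoint → start new block.
[24, 31) overlaps/touches [20, 51) → extend to [20, 51).

[1, 4) ∪ [20, 51)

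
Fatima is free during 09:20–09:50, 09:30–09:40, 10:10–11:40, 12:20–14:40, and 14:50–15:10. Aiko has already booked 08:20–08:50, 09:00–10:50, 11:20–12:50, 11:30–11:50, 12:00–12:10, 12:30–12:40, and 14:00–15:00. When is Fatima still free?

A, merged: 09:20–09:50, 10:10–11:40, 12:20–14:40, 14:50–15:10.
B, merged: 08:20–08:50, 09:00–10:50, 11:20–12:50, 14:00–15:00.
09:20–09:50: fully covered by B → removed.
10:10–11:40 minus B → 10:50–11:20.
12:20–14:40 minus B → 12:50–14:00.
14:50–15:10 minus B → 15:00–15:10.

10:50–11:20, 12:50–14:00, 15:00–15:10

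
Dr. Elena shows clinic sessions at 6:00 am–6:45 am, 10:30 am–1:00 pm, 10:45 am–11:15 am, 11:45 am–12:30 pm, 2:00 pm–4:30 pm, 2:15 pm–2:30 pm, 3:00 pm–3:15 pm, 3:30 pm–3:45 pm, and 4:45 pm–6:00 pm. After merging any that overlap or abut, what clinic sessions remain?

10:30 am-1:00 pm is disjoint → start new block.
10:45 am-11:15 am overlaps/touches 10:30 am-1:00 pm → extend to 10:30 am-1:00 pm.
11:45 am-12:30 pm overlaps/touches 10:30 am-1:00 pm → extend to 10:30 am-1:00 pm.
2:00 pm-4:30 pm is disjoint → start new block.
2:15 pm-2:30 pm overlaps/touches 2:00 pm-4:30 pm → extend to 2:00 pm-4:30 pm.
3:00 pm-3:15 pm overlaps/touches 2:00 pm-4:30 pm → extend to 2:00 pm-4:30 pm.
3:30 pm-3:45 pm overlaps/touches 2:00 pm-4:30 pm → extend to 2:00 pm-4:30 pm.
4:45 pm-6:00 pm is disjoint → start new block.

6:00 am-6:45 am, 10:30 am-1:00 pm, 2:00 pm-4:30 pm, 4:45 pm-6:00 pm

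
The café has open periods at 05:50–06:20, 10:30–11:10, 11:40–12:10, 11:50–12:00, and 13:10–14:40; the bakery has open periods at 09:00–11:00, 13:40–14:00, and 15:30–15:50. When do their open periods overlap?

10:30-11:00, 13:40-14:00

Merge the first list: 05:50-06:20, 10:30-11:10, 11:40-12:10, 13:10-14:40.
05:50-06:20: no overlap with the second set.
10:30-11:10 meets the second set on 10:30-11:00.
11:40-12:10: no overlap with the second set.
13:10-14:40 meets the second set on 13:40-14:00.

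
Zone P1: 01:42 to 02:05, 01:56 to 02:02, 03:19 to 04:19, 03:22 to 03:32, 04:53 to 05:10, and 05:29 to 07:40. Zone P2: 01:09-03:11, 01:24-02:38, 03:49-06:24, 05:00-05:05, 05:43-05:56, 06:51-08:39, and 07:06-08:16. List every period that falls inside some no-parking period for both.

Merge the first list: 01:42-02:05, 03:19-04:19, 04:53-05:10, 05:29-07:40.
Merge the second list: 01:09-03:11, 03:49-06:24, 06:51-08:39.
01:42-02:05 meets the second set on 01:42-02:05.
03:19-04:19 meets the second set on 03:49-04:19.
04:53-05:10 meets the second set on 04:53-05:10.
05:29-07:40 meets the second set on 05:29-06:24, 06:51-07:40.

01:42-02:05, 03:49-04:19, 04:53-05:10, 05:29-06:24, 06:51-07:40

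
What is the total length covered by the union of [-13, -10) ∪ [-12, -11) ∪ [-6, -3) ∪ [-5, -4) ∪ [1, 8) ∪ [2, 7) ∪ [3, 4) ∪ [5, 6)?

Merged: [-13, -10), [-6, -3), [1, 8).
Lengths: 3 + 3 + 7 = 13.

13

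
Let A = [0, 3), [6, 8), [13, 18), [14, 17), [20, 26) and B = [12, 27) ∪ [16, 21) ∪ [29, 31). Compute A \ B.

A, merged: [0, 3), [6, 8), [13, 18), [20, 26).
B, merged: [12, 27), [29, 31).
[0, 3): no B overlap → unchanged.
[6, 8): no B overlap → unchanged.
[13, 18): fully covered by B → removed.
[20, 26): fully covered by B → removed.

[0, 3) ∪ [6, 8)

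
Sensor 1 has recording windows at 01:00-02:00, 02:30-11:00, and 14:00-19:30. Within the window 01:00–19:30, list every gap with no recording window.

02:00-02:30, 11:00-14:00

After merging, the occupied span is 01:00-02:00, 02:30-11:00, 14:00-19:30.
Gaps within 01:00-19:30: 02:00-02:30, 11:00-14:00.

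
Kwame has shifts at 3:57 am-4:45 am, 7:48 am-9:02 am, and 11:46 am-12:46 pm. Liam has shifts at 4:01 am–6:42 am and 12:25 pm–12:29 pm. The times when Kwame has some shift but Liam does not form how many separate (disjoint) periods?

4

A \ B = 3:57 am–4:01 am, 7:48 am–9:02 am, 11:46 am–12:25 pm, 12:29 pm–12:46 pm.
That is 4 disjoint pieces.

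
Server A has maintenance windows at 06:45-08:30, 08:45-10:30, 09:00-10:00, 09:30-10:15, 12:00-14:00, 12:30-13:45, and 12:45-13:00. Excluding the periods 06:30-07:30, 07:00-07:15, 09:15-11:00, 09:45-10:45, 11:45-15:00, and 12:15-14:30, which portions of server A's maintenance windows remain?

A, merged: 06:45–08:30, 08:45–10:30, 12:00–14:00.
B, merged: 06:30–07:30, 09:15–11:00, 11:45–15:00.
06:45–08:30 \ B = 07:30–08:30.
08:45–10:30 \ B = 08:45–09:15.
12:00–14:00: entirely removed.

07:30–08:30, 08:45–09:15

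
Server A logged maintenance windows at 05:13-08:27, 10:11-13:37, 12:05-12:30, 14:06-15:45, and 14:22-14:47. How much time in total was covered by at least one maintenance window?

Merged: 05:13–08:27, 10:11–13:37, 14:06–15:45.
Lengths: 3 h 14 min + 3 h 26 min + 1 h 39 min = 8 h 19 min.

8 h 19 min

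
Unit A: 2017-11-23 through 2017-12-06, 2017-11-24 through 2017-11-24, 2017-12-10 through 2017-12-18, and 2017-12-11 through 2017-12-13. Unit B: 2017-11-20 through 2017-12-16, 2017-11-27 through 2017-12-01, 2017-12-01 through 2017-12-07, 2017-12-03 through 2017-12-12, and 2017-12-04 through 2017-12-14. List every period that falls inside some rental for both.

2017-11-23 through 2017-12-06, 2017-12-10 through 2017-12-16

Merge the first list: 2017-11-23 through 2017-12-06, 2017-12-10 through 2017-12-18.
Merge the second list: 2017-11-20 through 2017-12-16.
2017-11-23 through 2017-12-06 meets the second set on 2017-11-23 through 2017-12-06.
2017-12-10 through 2017-12-18 meets the second set on 2017-12-10 through 2017-12-16.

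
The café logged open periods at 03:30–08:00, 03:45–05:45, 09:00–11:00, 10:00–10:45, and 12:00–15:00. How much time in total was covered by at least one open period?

Merged: 03:30–08:00, 09:00–11:00, 12:00–15:00.
Lengths: 4 h 30 min + 2 h + 3 h = 9 h 30 min.

9 h 30 min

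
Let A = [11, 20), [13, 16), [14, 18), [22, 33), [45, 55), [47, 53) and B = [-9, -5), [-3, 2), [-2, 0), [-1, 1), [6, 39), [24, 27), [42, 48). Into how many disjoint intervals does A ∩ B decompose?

A, merged: [11, 20), [22, 33), [45, 55).
B, merged: [-9, -5), [-3, 2), [6, 39), [42, 48).
A ∩ B = [11, 20), [22, 33), [45, 48).
That is 3 disjoint pieces.

3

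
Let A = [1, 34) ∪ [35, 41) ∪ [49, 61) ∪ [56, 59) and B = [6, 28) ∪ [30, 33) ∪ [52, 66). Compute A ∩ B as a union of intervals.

First set merges to [1, 34), [35, 41), [49, 61).
[1, 34) ∩ B → [6, 28), [30, 33).
[35, 41) meets no B interval.
[49, 61) ∩ B → [52, 61).

[6, 28) ∪ [30, 33) ∪ [52, 61)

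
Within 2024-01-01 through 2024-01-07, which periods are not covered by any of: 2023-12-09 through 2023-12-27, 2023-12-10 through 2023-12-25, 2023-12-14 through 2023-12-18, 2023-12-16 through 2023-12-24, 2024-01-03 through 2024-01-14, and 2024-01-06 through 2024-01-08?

2024-01-01 through 2024-01-02

After merging, the occupied span is 2023-12-09 through 2023-12-27, 2024-01-03 through 2024-01-14.
Complement within 2024-01-01 through 2024-01-07: 2024-01-01 through 2024-01-02.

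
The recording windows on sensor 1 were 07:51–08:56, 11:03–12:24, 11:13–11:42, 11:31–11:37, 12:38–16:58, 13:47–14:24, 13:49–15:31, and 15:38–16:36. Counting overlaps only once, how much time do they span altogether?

Merged: 07:51-08:56, 11:03-12:24, 12:38-16:58.
Lengths: 1 h 5 min + 1 h 21 min + 4 h 20 min = 6 h 46 min.

6 h 46 min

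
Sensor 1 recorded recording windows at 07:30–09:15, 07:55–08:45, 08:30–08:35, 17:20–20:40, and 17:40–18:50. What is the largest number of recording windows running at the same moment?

3

At 08:30, 3 of the intervals are simultaneously active.
No point has more.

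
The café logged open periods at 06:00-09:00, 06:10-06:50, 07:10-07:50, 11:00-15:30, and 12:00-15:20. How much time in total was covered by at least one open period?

Merged: 06:00–09:00, 11:00–15:30.
Lengths: 3 h + 4 h 30 min = 7 h 30 min.

7 h 30 min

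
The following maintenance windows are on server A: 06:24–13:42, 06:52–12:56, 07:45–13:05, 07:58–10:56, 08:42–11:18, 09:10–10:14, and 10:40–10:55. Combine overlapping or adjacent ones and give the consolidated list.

06:24-13:42

06:52-12:56 overlaps/touches 06:24-13:42 → extend to 06:24-13:42.
07:45-13:05 overlaps/touches 06:24-13:42 → extend to 06:24-13:42.
07:58-10:56 overlaps/touches 06:24-13:42 → extend to 06:24-13:42.
08:42-11:18 overlaps/touches 06:24-13:42 → extend to 06:24-13:42.
09:10-10:14 overlaps/touches 06:24-13:42 → extend to 06:24-13:42.
10:40-10:55 overlaps/touches 06:24-13:42 → extend to 06:24-13:42.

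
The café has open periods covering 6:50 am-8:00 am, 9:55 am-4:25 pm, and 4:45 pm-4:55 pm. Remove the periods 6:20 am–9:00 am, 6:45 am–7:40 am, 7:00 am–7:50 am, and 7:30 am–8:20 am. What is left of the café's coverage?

9:55 am–4:25 pm, 4:45 pm–4:55 pm

B, merged: 6:20 am–9:00 am.
6:50 am–8:00 am lies entirely inside B → drops out.
9:55 am–4:25 pm is untouched.
4:45 pm–4:55 pm is untouched.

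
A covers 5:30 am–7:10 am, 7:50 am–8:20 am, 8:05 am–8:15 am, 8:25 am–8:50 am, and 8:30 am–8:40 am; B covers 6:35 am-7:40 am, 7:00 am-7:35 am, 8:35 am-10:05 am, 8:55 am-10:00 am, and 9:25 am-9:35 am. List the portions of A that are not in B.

5:30 am–6:35 am, 7:50 am–8:20 am, 8:25 am–8:35 am

First set merges to 5:30 am–7:10 am, 7:50 am–8:20 am, 8:25 am–8:50 am.
Second set merges to 6:35 am–7:40 am, 8:35 am–10:05 am.
5:30 am–7:10 am minus B → 5:30 am–6:35 am.
7:50 am–8:20 am: no B overlap → unchanged.
8:25 am–8:50 am minus B → 8:25 am–8:35 am.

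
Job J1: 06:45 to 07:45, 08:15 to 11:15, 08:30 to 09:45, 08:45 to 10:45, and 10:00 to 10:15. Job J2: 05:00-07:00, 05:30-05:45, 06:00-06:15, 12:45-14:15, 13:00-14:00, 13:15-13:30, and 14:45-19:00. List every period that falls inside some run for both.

Merge the first list: 06:45-07:45, 08:15-11:15.
Merge the second list: 05:00-07:00, 12:45-14:15, 14:45-19:00.
06:45-07:45 meets the second set on 06:45-07:00.
08:15-11:15: no overlap with the second set.

06:45-07:00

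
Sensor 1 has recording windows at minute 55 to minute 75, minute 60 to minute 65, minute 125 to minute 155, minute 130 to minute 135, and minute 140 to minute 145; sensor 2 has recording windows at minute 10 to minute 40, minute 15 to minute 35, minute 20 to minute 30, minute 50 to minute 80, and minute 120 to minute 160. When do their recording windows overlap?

minute 55 to minute 75, minute 125 to minute 155

A, merged: minute 55 to minute 75, minute 125 to minute 155.
B, merged: minute 10 to minute 40, minute 50 to minute 80, minute 120 to minute 160.
minute 55 to minute 75 meets the second set on minute 55 to minute 75.
minute 125 to minute 155 meets the second set on minute 125 to minute 155.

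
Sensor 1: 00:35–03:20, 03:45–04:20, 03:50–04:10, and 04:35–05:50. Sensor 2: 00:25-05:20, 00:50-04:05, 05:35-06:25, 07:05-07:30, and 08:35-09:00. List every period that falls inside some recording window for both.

First set merges to 00:35–03:20, 03:45–04:20, 04:35–05:50.
Second set merges to 00:25–05:20, 05:35–06:25, 07:05–07:30, 08:35–09:00.
00:35–03:20 meets the second set on 00:35–03:20.
03:45–04:20 meets the second set on 03:45–04:20.
04:35–05:50 meets the second set on 04:35–05:20, 05:35–05:50.

00:35–03:20, 03:45–04:20, 04:35–05:20, 05:35–05:50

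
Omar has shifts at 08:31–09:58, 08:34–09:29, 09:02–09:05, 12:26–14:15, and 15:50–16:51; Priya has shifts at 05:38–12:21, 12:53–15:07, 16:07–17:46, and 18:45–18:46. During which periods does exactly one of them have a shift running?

A, merged: 08:31-09:58, 12:26-14:15, 15:50-16:51.
A \ B = 12:26-12:53, 15:50-16:07.
B \ A = 05:38-08:31, 09:58-12:21, 14:15-15:07, 16:51-17:46, 18:45-18:46.
Union of the two gives the symmetric difference.

05:38-08:31, 09:58-12:21, 12:26-12:53, 14:15-15:07, 15:50-16:07, 16:51-17:46, 18:45-18:46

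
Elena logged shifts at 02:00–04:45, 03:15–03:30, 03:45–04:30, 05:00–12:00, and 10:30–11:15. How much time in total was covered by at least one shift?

9 h 45 min

Merged: 02:00–04:45, 05:00–12:00.
Lengths: 2 h 45 min + 7 h = 9 h 45 min.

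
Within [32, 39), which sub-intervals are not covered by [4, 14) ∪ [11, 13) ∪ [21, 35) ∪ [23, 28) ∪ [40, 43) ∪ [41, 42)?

[35, 39)

After merging, the occupied span is [4, 14), [21, 35), [40, 43).
Complement within [32, 39): [35, 39).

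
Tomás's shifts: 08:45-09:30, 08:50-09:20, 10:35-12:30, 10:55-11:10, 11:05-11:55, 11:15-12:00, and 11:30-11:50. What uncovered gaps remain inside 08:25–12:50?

Covered (merged): 08:45-09:30, 10:35-12:30.
Gaps within 08:25-12:50: 08:25-08:45, 09:30-10:35, 12:30-12:50.

08:25-08:45, 09:30-10:35, 12:30-12:50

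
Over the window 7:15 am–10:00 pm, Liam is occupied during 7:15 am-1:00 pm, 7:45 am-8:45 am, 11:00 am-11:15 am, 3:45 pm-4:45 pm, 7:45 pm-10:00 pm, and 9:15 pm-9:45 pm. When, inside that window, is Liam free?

1:00 pm–3:45 pm, 4:45 pm–7:45 pm

After merging, the occupied span is 7:15 am–1:00 pm, 3:45 pm–4:45 pm, 7:45 pm–10:00 pm.
Uncovered inside 7:15 am–10:00 pm: 1:00 pm–3:45 pm, 4:45 pm–7:45 pm.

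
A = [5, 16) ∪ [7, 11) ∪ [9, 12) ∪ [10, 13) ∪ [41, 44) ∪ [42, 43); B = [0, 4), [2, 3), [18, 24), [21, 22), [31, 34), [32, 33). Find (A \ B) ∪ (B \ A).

[0, 4) ∪ [5, 16) ∪ [18, 24) ∪ [31, 34) ∪ [41, 44)

A, merged: [5, 16), [41, 44).
B, merged: [0, 4), [18, 24), [31, 34).
A \ B = [5, 16), [41, 44).
B \ A = [0, 4), [18, 24), [31, 34).
Union of the two gives the symmetric difference.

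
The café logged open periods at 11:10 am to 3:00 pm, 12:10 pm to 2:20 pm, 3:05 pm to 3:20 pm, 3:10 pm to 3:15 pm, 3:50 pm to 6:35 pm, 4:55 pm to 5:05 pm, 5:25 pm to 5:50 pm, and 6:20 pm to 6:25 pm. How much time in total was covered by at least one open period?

6 h 50 min

Merged: 11:10 am-3:00 pm, 3:05 pm-3:20 pm, 3:50 pm-6:35 pm.
Lengths: 3 h 50 min + 15 min + 2 h 45 min = 6 h 50 min.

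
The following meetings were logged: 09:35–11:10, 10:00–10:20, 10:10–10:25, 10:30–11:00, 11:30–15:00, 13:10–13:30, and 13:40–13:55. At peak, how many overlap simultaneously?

At 10:10, 3 of the intervals are simultaneously active.
No point has more.

3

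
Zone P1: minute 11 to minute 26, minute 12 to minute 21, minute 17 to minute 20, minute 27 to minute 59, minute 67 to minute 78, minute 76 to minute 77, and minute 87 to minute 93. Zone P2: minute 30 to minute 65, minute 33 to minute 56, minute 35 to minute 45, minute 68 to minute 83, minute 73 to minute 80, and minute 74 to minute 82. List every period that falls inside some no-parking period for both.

minute 30 to minute 59, minute 68 to minute 78

Merge the first list: minute 11 to minute 26, minute 27 to minute 59, minute 67 to minute 78, minute 87 to minute 93.
Merge the second list: minute 30 to minute 65, minute 68 to minute 83.
minute 11 to minute 26 meets no B interval.
minute 27 to minute 59 ∩ B → minute 30 to minute 59.
minute 67 to minute 78 ∩ B → minute 68 to minute 78.
minute 87 to minute 93 meets no B interval.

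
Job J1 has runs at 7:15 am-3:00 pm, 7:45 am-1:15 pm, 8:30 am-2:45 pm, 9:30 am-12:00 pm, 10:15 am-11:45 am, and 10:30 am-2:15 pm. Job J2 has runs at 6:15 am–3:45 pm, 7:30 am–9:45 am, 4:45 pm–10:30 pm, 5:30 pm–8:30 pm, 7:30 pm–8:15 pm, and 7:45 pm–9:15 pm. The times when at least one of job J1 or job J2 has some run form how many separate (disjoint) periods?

2

First set merges to 7:15 am–3:00 pm.
Second set merges to 6:15 am–3:45 pm, 4:45 pm–10:30 pm.
A ∪ B = 6:15 am–3:45 pm, 4:45 pm–10:30 pm.
That is 2 disjoint pieces.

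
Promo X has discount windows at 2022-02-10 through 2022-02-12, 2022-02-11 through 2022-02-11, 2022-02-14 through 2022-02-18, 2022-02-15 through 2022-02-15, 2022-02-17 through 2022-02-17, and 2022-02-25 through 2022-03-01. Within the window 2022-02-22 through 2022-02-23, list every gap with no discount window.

2022-02-22 through 2022-02-23

The merged coverage is 2022-02-10 through 2022-02-12, 2022-02-14 through 2022-02-18, 2022-02-25 through 2022-03-01.
Gaps within 2022-02-22 through 2022-02-23: 2022-02-22 through 2022-02-23.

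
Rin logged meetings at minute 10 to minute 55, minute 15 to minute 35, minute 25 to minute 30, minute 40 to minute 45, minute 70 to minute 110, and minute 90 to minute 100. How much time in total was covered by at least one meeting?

Merged: minute 10 to minute 55, minute 70 to minute 110.
Lengths: 45 minutes + 40 minutes = 85 minutes.

85 minutes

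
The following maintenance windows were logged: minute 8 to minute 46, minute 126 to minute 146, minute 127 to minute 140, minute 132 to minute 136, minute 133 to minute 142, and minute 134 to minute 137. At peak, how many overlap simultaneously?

At minute 134, 5 of the intervals are simultaneously active.
No point has more.

5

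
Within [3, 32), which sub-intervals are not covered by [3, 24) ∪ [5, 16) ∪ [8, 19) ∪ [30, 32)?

[24, 30)

After merging, the occupied span is [3, 24), [30, 32).
Gaps within [3, 32): [24, 30).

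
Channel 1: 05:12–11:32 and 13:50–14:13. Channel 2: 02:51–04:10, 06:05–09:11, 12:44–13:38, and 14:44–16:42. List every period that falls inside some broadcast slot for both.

06:05–09:11

05:12–11:32 meets the second set on 06:05–09:11.
13:50–14:13: no overlap with the second set.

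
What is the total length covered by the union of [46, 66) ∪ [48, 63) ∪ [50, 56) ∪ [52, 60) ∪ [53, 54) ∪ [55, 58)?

20

Merged: [46, 66).
Length: 20.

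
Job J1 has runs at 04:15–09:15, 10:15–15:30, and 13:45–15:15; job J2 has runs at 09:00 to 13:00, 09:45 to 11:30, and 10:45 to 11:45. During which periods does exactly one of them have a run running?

04:15–09:00, 09:15–10:15, 13:00–15:30

First set merges to 04:15–09:15, 10:15–15:30.
Second set merges to 09:00–13:00.
A \ B = 04:15–09:00, 13:00–15:30.
B \ A = 09:15–10:15.
Union of the two gives the symmetric difference.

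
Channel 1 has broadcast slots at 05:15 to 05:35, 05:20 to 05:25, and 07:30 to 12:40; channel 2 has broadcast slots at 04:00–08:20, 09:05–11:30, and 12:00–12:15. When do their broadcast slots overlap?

Merge the first list: 05:15–05:35, 07:30–12:40.
05:15–05:35 meets the second set on 05:15–05:35.
07:30–12:40 meets the second set on 07:30–08:20, 09:05–11:30, 12:00–12:15.

05:15–05:35, 07:30–08:20, 09:05–11:30, 12:00–12:15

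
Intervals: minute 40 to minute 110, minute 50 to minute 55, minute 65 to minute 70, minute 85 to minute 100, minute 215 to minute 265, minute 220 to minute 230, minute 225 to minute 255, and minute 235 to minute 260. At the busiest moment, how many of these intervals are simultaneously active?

At minute 225, 3 of the intervals are simultaneously active.
No point has more.

3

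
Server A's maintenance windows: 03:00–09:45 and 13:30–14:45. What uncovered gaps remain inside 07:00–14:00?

After merging, the occupied span is 03:00–09:45, 13:30–14:45.
Uncovered inside 07:00–14:00: 09:45–13:30.

09:45–13:30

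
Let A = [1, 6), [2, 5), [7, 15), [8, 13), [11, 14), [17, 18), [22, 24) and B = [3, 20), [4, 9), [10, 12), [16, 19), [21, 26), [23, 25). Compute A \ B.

First set merges to [1, 6), [7, 15), [17, 18), [22, 24).
Second set merges to [3, 20), [21, 26).
[1, 6) minus B → [1, 3).
[7, 15): fully covered by B → removed.
[17, 18): fully covered by B → removed.
[22, 24): fully covered by B → removed.

[1, 3)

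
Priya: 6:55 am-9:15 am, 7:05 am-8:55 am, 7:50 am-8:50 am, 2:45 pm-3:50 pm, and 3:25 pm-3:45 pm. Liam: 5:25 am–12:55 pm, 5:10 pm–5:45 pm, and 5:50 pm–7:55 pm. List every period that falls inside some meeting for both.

6:55 am–9:15 am

Merge the first list: 6:55 am–9:15 am, 2:45 pm–3:50 pm.
6:55 am–9:15 am overlaps B on 6:55 am–9:15 am.
2:45 pm–3:50 pm falls entirely outside B.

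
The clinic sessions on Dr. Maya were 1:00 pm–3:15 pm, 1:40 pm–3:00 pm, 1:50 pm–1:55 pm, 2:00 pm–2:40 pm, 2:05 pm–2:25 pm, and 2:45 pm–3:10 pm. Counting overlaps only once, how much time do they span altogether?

2 h 15 min

Merged: 1:00 pm–3:15 pm.
Length: 2 h 15 min.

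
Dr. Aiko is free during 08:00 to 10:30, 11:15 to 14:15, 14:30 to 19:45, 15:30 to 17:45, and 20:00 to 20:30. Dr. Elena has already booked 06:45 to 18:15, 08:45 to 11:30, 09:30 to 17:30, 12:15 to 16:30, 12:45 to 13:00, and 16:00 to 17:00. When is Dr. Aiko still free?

First set merges to 08:00-10:30, 11:15-14:15, 14:30-19:45, 20:00-20:30.
Second set merges to 06:45-18:15.
08:00-10:30: fully covered by B → removed.
11:15-14:15: fully covered by B → removed.
14:30-19:45 minus B → 18:15-19:45.
20:00-20:30: no B overlap → unchanged.

18:15-19:45, 20:00-20:30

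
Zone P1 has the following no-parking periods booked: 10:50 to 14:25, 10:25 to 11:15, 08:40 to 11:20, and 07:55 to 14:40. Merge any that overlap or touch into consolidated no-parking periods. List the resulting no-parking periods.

Sort by start: 07:55–14:40, 08:40–11:20, 10:25–11:15, 10:50–14:25.
08:40–11:20 overlaps/touches 07:55–14:40 → extend to 07:55–14:40.
10:25–11:15 overlaps/touches 07:55–14:40 → extend to 07:55–14:40.
10:50–14:25 overlaps/touches 07:55–14:40 → extend to 07:55–14:40.

07:55–14:40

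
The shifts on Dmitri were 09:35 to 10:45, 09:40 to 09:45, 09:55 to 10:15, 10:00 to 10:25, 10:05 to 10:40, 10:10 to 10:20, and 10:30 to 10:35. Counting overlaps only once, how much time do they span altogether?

Merged: 09:35-10:45.
Length: 1 h 10 min.

1 h 10 min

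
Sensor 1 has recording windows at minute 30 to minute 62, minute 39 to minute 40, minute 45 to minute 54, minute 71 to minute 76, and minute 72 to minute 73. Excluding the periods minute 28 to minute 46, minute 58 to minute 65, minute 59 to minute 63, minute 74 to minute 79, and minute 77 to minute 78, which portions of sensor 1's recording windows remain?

minute 46 to minute 58, minute 71 to minute 74

First set merges to minute 30 to minute 62, minute 71 to minute 76.
Second set merges to minute 28 to minute 46, minute 58 to minute 65, minute 74 to minute 79.
minute 30 to minute 62 \ B = minute 46 to minute 58.
minute 71 to minute 76 \ B = minute 71 to minute 74.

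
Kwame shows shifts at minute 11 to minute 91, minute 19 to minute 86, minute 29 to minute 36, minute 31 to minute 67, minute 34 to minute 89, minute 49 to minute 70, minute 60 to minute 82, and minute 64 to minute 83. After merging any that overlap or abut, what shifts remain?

minute 11 to minute 91

minute 19 to minute 86 overlaps/touches minute 11 to minute 91 → extend to minute 11 to minute 91.
minute 29 to minute 36 overlaps/touches minute 11 to minute 91 → extend to minute 11 to minute 91.
minute 31 to minute 67 overlaps/touches minute 11 to minute 91 → extend to minute 11 to minute 91.
minute 34 to minute 89 overlaps/touches minute 11 to minute 91 → extend to minute 11 to minute 91.
minute 49 to minute 70 overlaps/touches minute 11 to minute 91 → extend to minute 11 to minute 91.
minute 60 to minute 82 overlaps/touches minute 11 to minute 91 → extend to minute 11 to minute 91.
minute 64 to minute 83 overlaps/touches minute 11 to minute 91 → extend to minute 11 to minute 91.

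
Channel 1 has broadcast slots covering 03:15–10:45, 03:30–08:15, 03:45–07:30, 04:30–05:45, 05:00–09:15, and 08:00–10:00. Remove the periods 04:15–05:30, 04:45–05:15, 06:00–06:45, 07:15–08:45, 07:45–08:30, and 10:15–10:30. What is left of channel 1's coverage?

03:15–04:15, 05:30–06:00, 06:45–07:15, 08:45–10:15, 10:30–10:45

First set merges to 03:15–10:45.
Second set merges to 04:15–05:30, 06:00–06:45, 07:15–08:45, 10:15–10:30.
03:15–10:45 \ B = 03:15–04:15, 05:30–06:00, 06:45–07:15, 08:45–10:15, 10:30–10:45.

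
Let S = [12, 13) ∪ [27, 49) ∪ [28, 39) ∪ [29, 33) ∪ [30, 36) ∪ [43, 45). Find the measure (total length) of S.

23

Merged: [12, 13), [27, 49).
Lengths: 1 + 22 = 23.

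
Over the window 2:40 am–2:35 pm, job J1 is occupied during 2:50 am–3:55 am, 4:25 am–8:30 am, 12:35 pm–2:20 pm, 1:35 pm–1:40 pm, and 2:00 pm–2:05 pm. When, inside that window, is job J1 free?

2:40 am–2:50 am, 3:55 am–4:25 am, 8:30 am–12:35 pm, 2:20 pm–2:35 pm

After merging, the occupied span is 2:50 am–3:55 am, 4:25 am–8:30 am, 12:35 pm–2:20 pm.
Gaps within 2:40 am–2:35 pm: 2:40 am–2:50 am, 3:55 am–4:25 am, 8:30 am–12:35 pm, 2:20 pm–2:35 pm.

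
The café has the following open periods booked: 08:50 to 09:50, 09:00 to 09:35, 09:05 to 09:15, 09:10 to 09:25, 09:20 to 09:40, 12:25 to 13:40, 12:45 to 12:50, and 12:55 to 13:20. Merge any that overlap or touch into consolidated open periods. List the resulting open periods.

09:00-09:35 overlaps/touches 08:50-09:50 → extend to 08:50-09:50.
09:05-09:15 overlaps/touches 08:50-09:50 → extend to 08:50-09:50.
09:10-09:25 overlaps/touches 08:50-09:50 → extend to 08:50-09:50.
09:20-09:40 overlaps/touches 08:50-09:50 → extend to 08:50-09:50.
12:25-13:40 is disjoint → start new block.
12:45-12:50 overlaps/touches 12:25-13:40 → extend to 12:25-13:40.
12:55-13:20 overlaps/touches 12:25-13:40 → extend to 12:25-13:40.

08:50-09:50, 12:25-13:40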